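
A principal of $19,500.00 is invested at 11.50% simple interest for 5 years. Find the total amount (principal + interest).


Total amount formula: A = P(1 + rt) = P + P·r·t
Interest: I = P × r × t = $19,500.00 × 0.115 × 5 = $11,212.50
A = P + I = $19,500.00 + $11,212.50 = $30,712.50

A = P + I = P(1 + rt) = $30,712.50


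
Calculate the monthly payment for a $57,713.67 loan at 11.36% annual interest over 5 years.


Loan payment formula: PMT = PV × r / (1 − (1 + r)^(−n))
Monthly rate r = 0.1136/12 ≈ 0.00946667, n = 60 months
Denominator: 1 − (1 + 0.1136/12)^(−60) = 0.431826
PMT = $57,713.67 × (0.1136/12) / 0.431826
PMT = $1,265.22 per month

PMT = PV × r / (1-(1+r)^(-n)) = $1,265.22/month


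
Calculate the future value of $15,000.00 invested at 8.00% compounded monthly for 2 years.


Compound interest formula: A = P(1 + r/n)^(nt)
A = $15,000.00 × (1 + 0.08/12)^(12 × 2)
Growth factor: (1 + 0.08/12)^24 = 1.172888
A = $15,000.00 × 1.172888
A = $17,593.32

A = P(1 + r/n)^(nt) = $17,593.32


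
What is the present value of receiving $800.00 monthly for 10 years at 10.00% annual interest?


Present value of an ordinary annuity: PV = PMT × (1 − (1 + r)^(−n)) / r
Monthly rate r = 0.1/12 ≈ 0.00833333, n = 120
PV = $800.00 × (1 − (1 + 0.1/12)^(−120)) / (0.1/12)
PV = $800.00 × 75.671163
PV = $60,536.93

PV = PMT × (1-(1+r)^(-n))/r = $60,536.93


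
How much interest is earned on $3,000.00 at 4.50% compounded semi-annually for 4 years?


Compound interest earned = final amount − principal.
A = P(1 + r/n)^(nt) = $3,000.00 × (1 + 0.045/2)^(2 × 4) = $3,584.49
Interest = A − P = $3,584.49 − $3,000.00 = $584.49

Interest = A - P = $584.49


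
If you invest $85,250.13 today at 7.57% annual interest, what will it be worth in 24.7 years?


Future value formula: FV = PV × (1 + r)^t
FV = $85,250.13 × (1 + 0.0757)^24.7
FV = $85,250.13 × 6.0641769
FV = $516,971.87

FV = PV × (1 + r)^t = $516,971.87


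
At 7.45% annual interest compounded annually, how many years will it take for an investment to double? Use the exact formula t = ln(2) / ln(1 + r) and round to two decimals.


Doubling condition: (1 + r)^t = 2
Take ln of both sides: t × ln(1 + r) = ln(2)
t = ln(2) / ln(1 + r)
t = 0.693147 / 0.071855
t = 9.65

t = ln(2) / ln(1 + r) = 9.65 years


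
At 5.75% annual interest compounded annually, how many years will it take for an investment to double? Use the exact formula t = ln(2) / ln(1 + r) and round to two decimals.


Doubling condition: (1 + r)^t = 2
Take ln of both sides: t × ln(1 + r) = ln(2)
t = ln(2) / ln(1 + r)
t = 0.693147 / 0.055908
t = 12.40

t = ln(2) / ln(1 + r) = 12.40 years


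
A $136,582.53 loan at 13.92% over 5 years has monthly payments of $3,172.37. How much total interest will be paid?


Total paid over the life of the loan = PMT × n.
Total paid = $3,172.37 × 60 = $190,342.20
Total interest = total paid − principal = $190,342.20 − $136,582.53 = $53,759.67

Total interest = (PMT × n) - PV = $53,759.67


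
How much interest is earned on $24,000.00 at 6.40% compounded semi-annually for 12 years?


Compound interest earned = final amount − principal.
A = P(1 + r/n)^(nt) = $24,000.00 × (1 + 0.064/2)^(2 × 12) = $51,112.13
Interest = A − P = $51,112.13 − $24,000.00 = $27,112.13

Interest = A - P = $27,112.13


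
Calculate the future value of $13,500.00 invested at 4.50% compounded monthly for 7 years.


Compound interest formula: A = P(1 + r/n)^(nt)
A = $13,500.00 × (1 + 0.045/12)^(12 × 7)
Growth factor: (1 + 0.045/12)^84 = 1.3694523
A = $13,500.00 × 1.3694523
A = $18,487.61

A = P(1 + r/n)^(nt) = $18,487.61


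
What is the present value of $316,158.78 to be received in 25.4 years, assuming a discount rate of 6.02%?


Present value formula: PV = FV / (1 + r)^t
PV = $316,158.78 / (1 + 0.0602)^25.4
PV = $316,158.78 / 4.414181
PV = $71,623.43

PV = FV / (1 + r)^t = $71,623.43


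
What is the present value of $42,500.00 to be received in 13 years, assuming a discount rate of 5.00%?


Present value formula: PV = FV / (1 + r)^t
PV = $42,500.00 / (1 + 0.05)^13
PV = $42,500.00 / 1.885649
PV = $22,538.66

PV = FV / (1 + r)^t = $22,538.66


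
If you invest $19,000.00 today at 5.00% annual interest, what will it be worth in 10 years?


Future value formula: FV = PV × (1 + r)^t
FV = $19,000.00 × (1 + 0.05)^10
FV = $19,000.00 × 1.6288946
FV = $30,949.00

FV = PV × (1 + r)^t = $30,949.00


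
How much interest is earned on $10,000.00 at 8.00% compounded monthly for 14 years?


Compound interest earned = final amount − principal.
A = P(1 + r/n)^(nt) = $10,000.00 × (1 + 0.08/12)^(12 × 14) = $30,534.84
Interest = A − P = $30,534.84 − $10,000.00 = $20,534.84

Interest = A - P = $20,534.84


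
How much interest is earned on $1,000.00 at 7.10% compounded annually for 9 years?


Compound interest earned = final amount − principal.
A = P(1 + r/n)^(nt) = $1,000.00 × (1 + 0.071/1)^(1 × 9) = $1,853.98
Interest = A − P = $1,853.98 − $1,000.00 = $853.98

Interest = A - P = $853.98


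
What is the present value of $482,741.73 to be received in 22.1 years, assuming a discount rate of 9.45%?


Present value formula: PV = FV / (1 + r)^t
PV = $482,741.73 / (1 + 0.0945)^22.1
PV = $482,741.73 / 7.356452
PV = $65,621.54

PV = FV / (1 + r)^t = $65,621.54


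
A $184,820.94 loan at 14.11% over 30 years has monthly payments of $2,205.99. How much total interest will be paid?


Total paid over the life of the loan = PMT × n.
Total paid = $2,205.99 × 360 = $794,156.40
Total interest = total paid − principal = $794,156.40 − $184,820.94 = $609,335.46

Total interest = (PMT × n) - PV = $609,335.46


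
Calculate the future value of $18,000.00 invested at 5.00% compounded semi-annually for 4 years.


Compound interest formula: A = P(1 + r/n)^(nt)
A = $18,000.00 × (1 + 0.05/2)^(2 × 4)
Growth factor: (1 + 0.05/2)^8 = 1.218403
A = $18,000.00 × 1.218403
A = $21,931.25

A = P(1 + r/n)^(nt) = $21,931.25


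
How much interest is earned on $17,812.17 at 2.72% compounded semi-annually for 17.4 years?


Compound interest earned = final amount − principal.
A = P(1 + r/n)^(nt) = $17,812.17 × (1 + 0.0272/2)^(2 × 17.4) = $28,501.95
Interest = A − P = $28,501.95 − $17,812.17 = $10,689.78

Interest = A - P = $10,689.78


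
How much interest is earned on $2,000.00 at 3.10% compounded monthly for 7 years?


Compound interest earned = final amount − principal.
A = P(1 + r/n)^(nt) = $2,000.00 × (1 + 0.031/12)^(12 × 7) = $2,483.99
Interest = A − P = $2,483.99 − $2,000.00 = $483.99

Interest = A - P = $483.99


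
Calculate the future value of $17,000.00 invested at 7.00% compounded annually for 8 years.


Compound interest formula: A = P(1 + r/n)^(nt)
A = $17,000.00 × (1 + 0.07/1)^(1 × 8)
Growth factor: (1 + 0.07/1)^8 = 1.7181862
A = $17,000.00 × 1.7181862
A = $29,209.17

A = P(1 + r/n)^(nt) = $29,209.17


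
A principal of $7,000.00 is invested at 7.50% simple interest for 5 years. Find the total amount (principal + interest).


Total amount formula: A = P(1 + rt) = P + P·r·t
Interest: I = P × r × t = $7,000.00 × 0.075 × 5 = $2,625.00
A = P + I = $7,000.00 + $2,625.00 = $9,625.00

A = P + I = P(1 + rt) = $9,625.00


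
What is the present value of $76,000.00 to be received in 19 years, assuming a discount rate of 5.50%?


Present value formula: PV = FV / (1 + r)^t
PV = $76,000.00 / (1 + 0.055)^19
PV = $76,000.00 / 2.765647
PV = $27,480.01

PV = FV / (1 + r)^t = $27,480.01


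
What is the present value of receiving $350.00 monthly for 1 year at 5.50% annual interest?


Present value of an ordinary annuity: PV = PMT × (1 − (1 + r)^(−n)) / r
Monthly rate r = 0.055/12 ≈ 0.00458333, n = 12
PV = $350.00 × (1 − (1 + 0.055/12)^(−12)) / (0.055/12)
PV = $350.00 × 11.650017
PV = $4,077.51

PV = PMT × (1-(1+r)^(-n))/r = $4,077.51


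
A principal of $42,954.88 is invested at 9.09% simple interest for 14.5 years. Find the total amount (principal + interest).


Total amount formula: A = P(1 + rt) = P + P·r·t
Interest: I = P × r × t = $42,954.88 × 0.0909 × 14.5 = $56,616.68
A = P + I = $42,954.88 + $56,616.68 = $99,571.56

A = P + I = P(1 + rt) = $99,571.56


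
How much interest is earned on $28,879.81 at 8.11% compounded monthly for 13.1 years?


Compound interest earned = final amount − principal.
A = P(1 + r/n)^(nt) = $28,879.81 × (1 + 0.0811/12)^(12 × 13.1) = $83,260.88
Interest = A − P = $83,260.88 − $28,879.81 = $54,381.07

Interest = A - P = $54,381.07


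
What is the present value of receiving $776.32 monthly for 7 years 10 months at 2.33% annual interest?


Present value of an ordinary annuity: PV = PMT × (1 − (1 + r)^(−n)) / r
Monthly rate r = 0.0233/12 ≈ 0.00194167, n = 94
PV = $776.32 × (1 − (1 + 0.0233/12)^(−94)) / (0.0233/12)
PV = $776.32 × 85.844698
PV = $66,642.96

PV = PMT × (1-(1+r)^(-n))/r = $66,642.96


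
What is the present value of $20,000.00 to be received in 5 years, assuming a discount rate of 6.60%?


Present value formula: PV = FV / (1 + r)^t
PV = $20,000.00 / (1 + 0.066)^5
PV = $20,000.00 / 1.376531
PV = $14,529.28

PV = FV / (1 + r)^t = $14,529.28


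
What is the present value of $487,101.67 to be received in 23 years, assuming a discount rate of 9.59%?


Present value formula: PV = FV / (1 + r)^t
PV = $487,101.67 / (1 + 0.0959)^23
PV = $487,101.67 / 8.2173412
PV = $59,277.28

PV = FV / (1 + r)^t = $59,277.28


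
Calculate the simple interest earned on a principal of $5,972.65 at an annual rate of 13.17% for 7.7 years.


Simple interest formula: I = P × r × t
I = $5,972.65 × 0.1317 × 7.7
I = $6,056.80

I = P × r × t = $6,056.80


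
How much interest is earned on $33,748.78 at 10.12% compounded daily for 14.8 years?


Compound interest earned = final amount − principal.
A = P(1 + r/n)^(nt) = $33,748.78 × (1 + 0.1012/365)^(365 × 14.8) = $150,881.79
Interest = A − P = $150,881.79 − $33,748.78 = $117,133.01

Interest = A - P = $117,133.01


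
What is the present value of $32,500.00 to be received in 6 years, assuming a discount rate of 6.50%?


Present value formula: PV = FV / (1 + r)^t
PV = $32,500.00 / (1 + 0.065)^6
PV = $32,500.00 / 1.459142
PV = $22,273.36

PV = FV / (1 + r)^t = $22,273.36


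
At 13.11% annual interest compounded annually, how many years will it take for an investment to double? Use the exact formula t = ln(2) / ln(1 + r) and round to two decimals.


Doubling condition: (1 + r)^t = 2
Take ln of both sides: t × ln(1 + r) = ln(2)
t = ln(2) / ln(1 + r)
t = 0.693147 / 0.123191
t = 5.63

t = ln(2) / ln(1 + r) = 5.63 years


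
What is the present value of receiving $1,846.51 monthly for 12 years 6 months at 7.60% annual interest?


Present value of an ordinary annuity: PV = PMT × (1 − (1 + r)^(−n)) / r
Monthly rate r = 0.076/12 ≈ 0.00633333, n = 150
PV = $1,846.51 × (1 − (1 + 0.076/12)^(−150)) / (0.076/12)
PV = $1,846.51 × 96.647160
PV = $178,459.95

PV = PMT × (1-(1+r)^(-n))/r = $178,459.95


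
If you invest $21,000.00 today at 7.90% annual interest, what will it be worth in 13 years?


Future value formula: FV = PV × (1 + r)^t
FV = $21,000.00 × (1 + 0.079)^13
FV = $21,000.00 × 2.6870688
FV = $56,428.44

FV = PV × (1 + r)^t = $56,428.44


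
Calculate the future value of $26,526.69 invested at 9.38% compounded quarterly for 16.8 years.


Compound interest formula: A = P(1 + r/n)^(nt)
A = $26,526.69 × (1 + 0.0938/4)^(4 × 16.8)
Growth factor: (1 + 0.0938/4)^67.2 = 4.7476376
A = $26,526.69 × 4.7476376
A = $125,939.11

A = P(1 + r/n)^(nt) = $125,939.11


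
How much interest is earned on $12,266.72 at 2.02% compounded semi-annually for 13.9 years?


Compound interest earned = final amount − principal.
A = P(1 + r/n)^(nt) = $12,266.72 × (1 + 0.0202/2)^(2 × 13.9) = $16,220.27
Interest = A − P = $16,220.27 − $12,266.72 = $3,953.55

Interest = A - P = $3,953.55


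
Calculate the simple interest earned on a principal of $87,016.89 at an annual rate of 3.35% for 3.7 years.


Simple interest formula: I = P × r × t
I = $87,016.89 × 0.0335 × 3.7
I = $10,785.74

I = P × r × t = $10,785.74


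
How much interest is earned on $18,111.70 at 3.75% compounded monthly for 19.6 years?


Compound interest earned = final amount − principal.
A = P(1 + r/n)^(nt) = $18,111.70 × (1 + 0.0375/12)^(12 × 19.6) = $37,728.36
Interest = A − P = $37,728.36 − $18,111.70 = $19,616.66

Interest = A - P = $19,616.66


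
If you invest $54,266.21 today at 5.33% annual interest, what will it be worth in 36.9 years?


Future value formula: FV = PV × (1 + r)^t
FV = $54,266.21 × (1 + 0.0533)^36.9
FV = $54,266.21 × 6.7947253
FV = $368,723.99

FV = PV × (1 + r)^t = $368,723.99


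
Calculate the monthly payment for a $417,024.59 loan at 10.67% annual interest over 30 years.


Loan payment formula: PMT = PV × r / (1 − (1 + r)^(−n))
Monthly rate r = 0.1067/12 ≈ 0.00889167, n = 360 months
Denominator: 1 − (1 + 0.1067/12)^(−360) = 0.958698
PMT = $417,024.59 × (0.1067/12) / 0.958698
PMT = $3,867.79 per month

PMT = PV × r / (1-(1+r)^(-n)) = $3,867.79/month


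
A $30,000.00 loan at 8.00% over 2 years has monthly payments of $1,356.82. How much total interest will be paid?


Total paid over the life of the loan = PMT × n.
Total paid = $1,356.82 × 24 = $32,563.68
Total interest = total paid − principal = $32,563.68 − $30,000.00 = $2,563.68

Total interest = (PMT × n) - PV = $2,563.68


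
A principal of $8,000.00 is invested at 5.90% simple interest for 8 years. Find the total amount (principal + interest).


Total amount formula: A = P(1 + rt) = P + P·r·t
Interest: I = P × r × t = $8,000.00 × 0.059 × 8 = $3,776.00
A = P + I = $8,000.00 + $3,776.00 = $11,776.00

A = P + I = P(1 + rt) = $11,776.00


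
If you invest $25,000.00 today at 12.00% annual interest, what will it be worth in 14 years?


Future value formula: FV = PV × (1 + r)^t
FV = $25,000.00 × (1 + 0.12)^14
FV = $25,000.00 × 4.8871123
FV = $122,177.81

FV = PV × (1 + r)^t = $122,177.81


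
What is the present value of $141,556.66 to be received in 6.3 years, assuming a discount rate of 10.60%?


Present value formula: PV = FV / (1 + r)^t
PV = $141,556.66 / (1 + 0.106)^6.3
PV = $141,556.66 / 1.886502
PV = $75,036.58

PV = FV / (1 + r)^t = $75,036.58


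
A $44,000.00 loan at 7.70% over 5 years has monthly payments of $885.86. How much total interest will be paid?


Total paid over the life of the loan = PMT × n.
Total paid = $885.86 × 60 = $53,151.60
Total interest = total paid − principal = $53,151.60 − $44,000.00 = $9,151.60

Total interest = (PMT × n) - PV = $9,151.60


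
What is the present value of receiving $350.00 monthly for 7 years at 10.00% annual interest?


Present value of an ordinary annuity: PV = PMT × (1 − (1 + r)^(−n)) / r
Monthly rate r = 0.1/12 ≈ 0.00833333, n = 84
PV = $350.00 × (1 − (1 + 0.1/12)^(−84)) / (0.1/12)
PV = $350.00 × 60.236667
PV = $21,082.83

PV = PMT × (1-(1+r)^(-n))/r = $21,082.83


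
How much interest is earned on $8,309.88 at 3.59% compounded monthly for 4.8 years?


Compound interest earned = final amount − principal.
A = P(1 + r/n)^(nt) = $8,309.88 × (1 + 0.0359/12)^(12 × 4.8) = $9,870.08
Interest = A − P = $9,870.08 − $8,309.88 = $1,560.20

Interest = A - P = $1,560.20


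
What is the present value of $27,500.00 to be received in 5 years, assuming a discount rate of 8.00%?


Present value formula: PV = FV / (1 + r)^t
PV = $27,500.00 / (1 + 0.08)^5
PV = $27,500.00 / 1.469328
PV = $18,716.04

PV = FV / (1 + r)^t = $18,716.04


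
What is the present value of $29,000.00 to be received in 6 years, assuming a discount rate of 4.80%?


Present value formula: PV = FV / (1 + r)^t
PV = $29,000.00 / (1 + 0.048)^6
PV = $29,000.00 / 1.324853
PV = $21,889.22

PV = FV / (1 + r)^t = $21,889.22


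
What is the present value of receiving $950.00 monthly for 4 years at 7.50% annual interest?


Present value of an ordinary annuity: PV = PMT × (1 − (1 + r)^(−n)) / r
Monthly rate r = 0.075/12 = 0.00625, n = 48
PV = $950.00 × (1 − (1 + 0.075/12)^(−48)) / (0.075/12)
PV = $950.00 × 41.358371
PV = $39,290.45

PV = PMT × (1-(1+r)^(-n))/r = $39,290.45


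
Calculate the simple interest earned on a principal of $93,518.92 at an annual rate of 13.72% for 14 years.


Simple interest formula: I = P × r × t
I = $93,518.92 × 0.1372 × 14
I = $179,631.14

I = P × r × t = $179,631.14


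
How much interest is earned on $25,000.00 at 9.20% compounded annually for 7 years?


Compound interest earned = final amount − principal.
A = P(1 + r/n)^(nt) = $25,000.00 × (1 + 0.092/1)^(1 × 7) = $46,291.20
Interest = A − P = $46,291.20 − $25,000.00 = $21,291.20

Interest = A - P = $21,291.20


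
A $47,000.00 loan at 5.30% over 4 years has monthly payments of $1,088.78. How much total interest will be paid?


Total paid over the life of the loan = PMT × n.
Total paid = $1,088.78 × 48 = $52,261.44
Total interest = total paid − principal = $52,261.44 − $47,000.00 = $5,261.44

Total interest = (PMT × n) - PV = $5,261.44


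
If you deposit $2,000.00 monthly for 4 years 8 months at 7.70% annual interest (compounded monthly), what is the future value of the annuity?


Future value of an ordinary annuity: FV = PMT × ((1 + r)^n − 1) / r
Monthly rate r = 0.077/12 ≈ 0.00641667, n = 56
FV = $2,000.00 × ((1 + 0.077/12)^56 − 1) / (0.077/12)
FV = $2,000.00 × 67.126882
FV = $134,253.76

FV = PMT × ((1+r)^n - 1)/r = $134,253.76


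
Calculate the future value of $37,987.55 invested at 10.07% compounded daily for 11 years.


Compound interest formula: A = P(1 + r/n)^(nt)
A = $37,987.55 × (1 + 0.1007/365)^(365 × 11)
Growth factor: (1 + 0.1007/365)^4015 = 3.026925
A = $37,987.55 × 3.026925
A = $114,985.46

A = P(1 + r/n)^(nt) = $114,985.46


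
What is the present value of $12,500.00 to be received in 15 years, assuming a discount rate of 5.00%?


Present value formula: PV = FV / (1 + r)^t
PV = $12,500.00 / (1 + 0.05)^15
PV = $12,500.00 / 2.078928
PV = $6,012.71

PV = FV / (1 + r)^t = $6,012.71


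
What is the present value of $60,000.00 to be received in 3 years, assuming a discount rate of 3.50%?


Present value formula: PV = FV / (1 + r)^t
PV = $60,000.00 / (1 + 0.035)^3
PV = $60,000.00 / 1.108718
PV = $54,116.56

PV = FV / (1 + r)^t = $54,116.56


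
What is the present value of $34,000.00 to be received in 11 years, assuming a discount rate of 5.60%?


Present value formula: PV = FV / (1 + r)^t
PV = $34,000.00 / (1 + 0.056)^11
PV = $34,000.00 / 1.8209713
PV = $18,671.35

PV = FV / (1 + r)^t = $18,671.35


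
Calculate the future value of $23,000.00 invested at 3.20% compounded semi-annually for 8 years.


Compound interest formula: A = P(1 + r/n)^(nt)
A = $23,000.00 × (1 + 0.032/2)^(2 × 8)
Growth factor: (1 + 0.032/2)^16 = 1.289138
A = $23,000.00 × 1.289138
A = $29,650.17

A = P(1 + r/n)^(nt) = $29,650.17


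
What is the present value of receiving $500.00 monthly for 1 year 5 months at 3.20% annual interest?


Present value of an ordinary annuity: PV = PMT × (1 − (1 + r)^(−n)) / r
Monthly rate r = 0.032/12 ≈ 0.00266667, n = 17
PV = $500.00 × (1 − (1 + 0.032/12)^(−17)) / (0.032/12)
PV = $500.00 × 16.598800
PV = $8,299.40

PV = PMT × (1-(1+r)^(-n))/r = $8,299.40


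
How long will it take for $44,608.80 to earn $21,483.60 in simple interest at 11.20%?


Rearrange the simple interest formula for t:
I = P × r × t  ⇒  t = I / (P × r)
t = $21,483.60 / ($44,608.80 × 0.112)
t = 4.3

t = I/(P×r) = 4.3 years


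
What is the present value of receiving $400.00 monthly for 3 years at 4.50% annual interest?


Present value of an ordinary annuity: PV = PMT × (1 − (1 + r)^(−n)) / r
Monthly rate r = 0.045/12 = 0.00375, n = 36
PV = $400.00 × (1 − (1 + 0.045/12)^(−36)) / (0.045/12)
PV = $400.00 × 33.616921
PV = $13,446.77

PV = PMT × (1-(1+r)^(-n))/r = $13,446.77


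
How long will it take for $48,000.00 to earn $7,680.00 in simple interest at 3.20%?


Rearrange the simple interest formula for t:
I = P × r × t  ⇒  t = I / (P × r)
t = $7,680.00 / ($48,000.00 × 0.032)
t = 5

t = I/(P×r) = 5 years


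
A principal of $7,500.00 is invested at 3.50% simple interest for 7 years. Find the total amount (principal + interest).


Total amount formula: A = P(1 + rt) = P + P·r·t
Interest: I = P × r × t = $7,500.00 × 0.035 × 7 = $1,837.50
A = P + I = $7,500.00 + $1,837.50 = $9,337.50

A = P + I = P(1 + rt) = $9,337.50


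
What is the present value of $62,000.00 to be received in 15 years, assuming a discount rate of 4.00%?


Present value formula: PV = FV / (1 + r)^t
PV = $62,000.00 / (1 + 0.04)^15
PV = $62,000.00 / 1.8009435
PV = $34,426.40

PV = FV / (1 + r)^t = $34,426.40


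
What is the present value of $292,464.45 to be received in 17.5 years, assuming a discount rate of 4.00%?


Present value formula: PV = FV / (1 + r)^t
PV = $292,464.45 / (1 + 0.04)^17.5
PV = $292,464.45 / 1.9864765
PV = $147,227.74

PV = FV / (1 + r)^t = $147,227.74


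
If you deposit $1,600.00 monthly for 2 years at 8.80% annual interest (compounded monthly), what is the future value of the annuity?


Future value of an ordinary annuity: FV = PMT × ((1 + r)^n − 1) / r
Monthly rate r = 0.088/12 ≈ 0.00733333, n = 24
FV = $1,600.00 × ((1 + 0.088/12)^24 − 1) / (0.088/12)
FV = $1,600.00 × 26.137163
FV = $41,819.46

FV = PMT × ((1+r)^n - 1)/r = $41,819.46


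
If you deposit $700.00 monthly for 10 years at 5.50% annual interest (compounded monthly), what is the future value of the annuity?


Future value of an ordinary annuity: FV = PMT × ((1 + r)^n − 1) / r
Monthly rate r = 0.055/12 ≈ 0.00458333, n = 120
FV = $700.00 × ((1 + 0.055/12)^120 − 1) / (0.055/12)
FV = $700.00 × 159.507582
FV = $111,655.31

FV = PMT × ((1+r)^n - 1)/r = $111,655.31


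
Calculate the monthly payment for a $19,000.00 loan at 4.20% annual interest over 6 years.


Loan payment formula: PMT = PV × r / (1 − (1 + r)^(−n))
Monthly rate r = 0.042/12 = 0.0035, n = 72 months
Denominator: 1 − (1 + 0.042/12)^(−72) = 0.222413
PMT = $19,000.00 × (0.042/12) / 0.222413
PMT = $298.99 per month

PMT = PV × r / (1-(1+r)^(-n)) = $298.99/month


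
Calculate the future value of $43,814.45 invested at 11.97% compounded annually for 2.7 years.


Compound interest formula: A = P(1 + r/n)^(nt)
A = $43,814.45 × (1 + 0.1197/1)^(1 × 2.7)
Growth factor: (1 + 0.1197/1)^2.7 = 1.3569834
A = $43,814.45 × 1.3569834
A = $59,455.48

A = P(1 + r/n)^(nt) = $59,455.48


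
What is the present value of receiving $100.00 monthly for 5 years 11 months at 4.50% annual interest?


Present value of an ordinary annuity: PV = PMT × (1 − (1 + r)^(−n)) / r
Monthly rate r = 0.045/12 = 0.00375, n = 71
PV = $100.00 × (1 − (1 + 0.045/12)^(−71)) / (0.045/12)
PV = $100.00 × 62.232211
PV = $6,223.22

PV = PMT × (1-(1+r)^(-n))/r = $6,223.22


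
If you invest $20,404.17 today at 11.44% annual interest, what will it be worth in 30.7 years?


Future value formula: FV = PV × (1 + r)^t
FV = $20,404.17 × (1 + 0.1144)^30.7
FV = $20,404.17 × 27.807495
FV = $567,388.86

FV = PV × (1 + r)^t = $567,388.86


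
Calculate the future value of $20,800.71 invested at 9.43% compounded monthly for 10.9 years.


Compound interest formula: A = P(1 + r/n)^(nt)
A = $20,800.71 × (1 + 0.0943/12)^(12 × 10.9)
Growth factor: (1 + 0.0943/12)^130.8 = 2.7838987
A = $20,800.71 × 2.7838987
A = $57,907.07

A = P(1 + r/n)^(nt) = $57,907.07


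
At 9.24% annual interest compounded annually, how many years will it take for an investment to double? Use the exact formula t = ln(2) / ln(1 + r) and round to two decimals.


Doubling condition: (1 + r)^t = 2
Take ln of both sides: t × ln(1 + r) = ln(2)
t = ln(2) / ln(1 + r)
t = 0.693147 / 0.088377
t = 7.84

t = ln(2) / ln(1 + r) = 7.84 years


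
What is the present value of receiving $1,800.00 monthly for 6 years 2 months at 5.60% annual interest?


Present value of an ordinary annuity: PV = PMT × (1 − (1 + r)^(−n)) / r
Monthly rate r = 0.056/12 ≈ 0.00466667, n = 74
PV = $1,800.00 × (1 − (1 + 0.056/12)^(−74)) / (0.056/12)
PV = $1,800.00 × 62.452873
PV = $112,415.17

PV = PMT × (1-(1+r)^(-n))/r = $112,415.17


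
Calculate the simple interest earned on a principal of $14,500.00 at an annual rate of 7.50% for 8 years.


Simple interest formula: I = P × r × t
I = $14,500.00 × 0.075 × 8
I = $8,700.00

I = P × r × t = $8,700.00


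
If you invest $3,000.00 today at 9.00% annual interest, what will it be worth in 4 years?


Future value formula: FV = PV × (1 + r)^t
FV = $3,000.00 × (1 + 0.09)^4
FV = $3,000.00 × 1.4115816
FV = $4,234.74

FV = PV × (1 + r)^t = $4,234.74


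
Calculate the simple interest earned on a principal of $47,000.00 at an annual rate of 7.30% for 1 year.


Simple interest formula: I = P × r × t
I = $47,000.00 × 0.073 × 1
I = $3,431.00

I = P × r × t = $3,431.00


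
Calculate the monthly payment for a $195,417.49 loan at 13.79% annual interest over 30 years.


Loan payment formula: PMT = PV × r / (1 − (1 + r)^(−n))
Monthly rate r = 0.1379/12 ≈ 0.01149167, n = 360 months
Denominator: 1 − (1 + 0.1379/12)^(−360) = 0.983648
PMT = $195,417.49 × (0.1379/12) / 0.983648
PMT = $2,283.00 per month

PMT = PV × r / (1-(1+r)^(-n)) = $2,283.00/month


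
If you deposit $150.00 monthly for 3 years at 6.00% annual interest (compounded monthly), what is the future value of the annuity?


Future value of an ordinary annuity: FV = PMT × ((1 + r)^n − 1) / r
Monthly rate r = 0.06/12 = 0.005, n = 36
FV = $150.00 × ((1 + 0.06/12)^36 − 1) / (0.06/12)
FV = $150.00 × 39.336105
FV = $5,900.42

FV = PMT × ((1+r)^n - 1)/r = $5,900.42


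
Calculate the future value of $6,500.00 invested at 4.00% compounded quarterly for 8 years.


Compound interest formula: A = P(1 + r/n)^(nt)
A = $6,500.00 × (1 + 0.04/4)^(4 × 8)
Growth factor: (1 + 0.04/4)^32 = 1.3749407
A = $6,500.00 × 1.3749407
A = $8,937.11

A = P(1 + r/n)^(nt) = $8,937.11


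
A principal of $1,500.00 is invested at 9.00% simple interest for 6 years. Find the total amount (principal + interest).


Total amount formula: A = P(1 + rt) = P + P·r·t
Interest: I = P × r × t = $1,500.00 × 0.09 × 6 = $810.00
A = P + I = $1,500.00 + $810.00 = $2,310.00

A = P + I = P(1 + rt) = $2,310.00


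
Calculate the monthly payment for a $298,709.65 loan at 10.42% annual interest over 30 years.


Loan payment formula: PMT = PV × r / (1 − (1 + r)^(−n))
Monthly rate r = 0.1042/12 ≈ 0.00868333, n = 360 months
Denominator: 1 − (1 + 0.1042/12)^(−360) = 0.955511
PMT = $298,709.65 × (0.1042/12) / 0.955511
PMT = $2,714.56 per month

PMT = PV × r / (1-(1+r)^(-n)) = $2,714.56/month


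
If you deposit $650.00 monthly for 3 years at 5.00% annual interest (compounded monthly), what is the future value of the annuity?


Future value of an ordinary annuity: FV = PMT × ((1 + r)^n − 1) / r
Monthly rate r = 0.05/12 ≈ 0.00416667, n = 36
FV = $650.00 × ((1 + 0.05/12)^36 − 1) / (0.05/12)
FV = $650.00 × 38.753336
FV = $25,189.67

FV = PMT × ((1+r)^n - 1)/r = $25,189.67


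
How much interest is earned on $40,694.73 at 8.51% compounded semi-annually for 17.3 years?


Compound interest earned = final amount − principal.
A = P(1 + r/n)^(nt) = $40,694.73 × (1 + 0.0851/2)^(2 × 17.3) = $172,064.25
Interest = A − P = $172,064.25 − $40,694.73 = $131,369.52

Interest = A - P = $131,369.52


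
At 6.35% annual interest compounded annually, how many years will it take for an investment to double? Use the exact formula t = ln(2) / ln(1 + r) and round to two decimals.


Doubling condition: (1 + r)^t = 2
Take ln of both sides: t × ln(1 + r) = ln(2)
t = ln(2) / ln(1 + r)
t = 0.693147 / 0.061565
t = 11.26

t = ln(2) / ln(1 + r) = 11.26 years


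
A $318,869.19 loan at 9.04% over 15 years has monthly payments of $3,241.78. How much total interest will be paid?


Total paid over the life of the loan = PMT × n.
Total paid = $3,241.78 × 180 = $583,520.40
Total interest = total paid − principal = $583,520.40 − $318,869.19 = $264,651.21

Total interest = (PMT × n) - PV = $264,651.21


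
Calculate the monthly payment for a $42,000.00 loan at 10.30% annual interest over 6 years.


Loan payment formula: PMT = PV × r / (1 − (1 + r)^(−n))
Monthly rate r = 0.103/12 ≈ 0.00858333, n = 72 months
Denominator: 1 − (1 + 0.103/12)^(−72) = 0.459555
PMT = $42,000.00 × (0.103/12) / 0.459555
PMT = $784.45 per month

PMT = PV × r / (1-(1+r)^(-n)) = $784.45/month


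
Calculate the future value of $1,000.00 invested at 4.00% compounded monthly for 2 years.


Compound interest formula: A = P(1 + r/n)^(nt)
A = $1,000.00 × (1 + 0.04/12)^(12 × 2)
Growth factor: (1 + 0.04/12)^24 = 1.083143
A = $1,000.00 × 1.083143
A = $1,083.14

A = P(1 + r/n)^(nt) = $1,083.14


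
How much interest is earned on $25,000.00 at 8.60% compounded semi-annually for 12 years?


Compound interest earned = final amount − principal.
A = P(1 + r/n)^(nt) = $25,000.00 × (1 + 0.086/2)^(2 × 12) = $68,669.43
Interest = A − P = $68,669.43 − $25,000.00 = $43,669.43

Interest = A - P = $43,669.43


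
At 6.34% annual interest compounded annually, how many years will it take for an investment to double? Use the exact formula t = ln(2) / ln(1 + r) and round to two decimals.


Doubling condition: (1 + r)^t = 2
Take ln of both sides: t × ln(1 + r) = ln(2)
t = ln(2) / ln(1 + r)
t = 0.693147 / 0.061471
t = 11.28

t = ln(2) / ln(1 + r) = 11.28 years


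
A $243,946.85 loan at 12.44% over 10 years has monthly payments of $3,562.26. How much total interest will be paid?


Total paid over the life of the loan = PMT × n.
Total paid = $3,562.26 × 120 = $427,471.20
Total interest = total paid − principal = $427,471.20 − $243,946.85 = $183,524.35

Total interest = (PMT × n) - PV = $183,524.35


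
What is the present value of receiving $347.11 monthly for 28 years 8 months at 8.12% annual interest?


Present value of an ordinary annuity: PV = PMT × (1 − (1 + r)^(−n)) / r
Monthly rate r = 0.0812/12 ≈ 0.00676667, n = 344
PV = $347.11 × (1 − (1 + 0.0812/12)^(−344)) / (0.0812/12)
PV = $347.11 × 133.258510
PV = $46,255.36

PV = PMT × (1-(1+r)^(-n))/r = $46,255.36


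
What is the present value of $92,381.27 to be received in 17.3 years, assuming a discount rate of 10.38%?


Present value formula: PV = FV / (1 + r)^t
PV = $92,381.27 / (1 + 0.1038)^17.3
PV = $92,381.27 / 5.520822
PV = $16,733.25

PV = FV / (1 + r)^t = $16,733.25


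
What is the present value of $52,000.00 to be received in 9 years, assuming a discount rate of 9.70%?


Present value formula: PV = FV / (1 + r)^t
PV = $52,000.00 / (1 + 0.097)^9
PV = $52,000.00 / 2.3006982
PV = $22,601.83

PV = FV / (1 + r)^t = $22,601.83


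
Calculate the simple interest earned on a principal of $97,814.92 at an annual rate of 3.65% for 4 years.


Simple interest formula: I = P × r × t
I = $97,814.92 × 0.0365 × 4
I = $14,280.98

I = P × r × t = $14,280.98


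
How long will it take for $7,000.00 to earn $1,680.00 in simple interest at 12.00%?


Rearrange the simple interest formula for t:
I = P × r × t  ⇒  t = I / (P × r)
t = $1,680.00 / ($7,000.00 × 0.12)
t = 2

t = I/(P×r) = 2 years


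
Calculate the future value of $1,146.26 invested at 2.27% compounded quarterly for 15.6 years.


Compound interest formula: A = P(1 + r/n)^(nt)
A = $1,146.26 × (1 + 0.0227/4)^(4 × 15.6)
Growth factor: (1 + 0.0227/4)^62.4 = 1.423500
A = $1,146.26 × 1.423500
A = $1,631.70

A = P(1 + r/n)^(nt) = $1,631.70


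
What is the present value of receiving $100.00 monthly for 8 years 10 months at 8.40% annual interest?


Present value of an ordinary annuity: PV = PMT × (1 − (1 + r)^(−n)) / r
Monthly rate r = 0.084/12 = 0.007, n = 106
PV = $100.00 × (1 − (1 + 0.084/12)^(−106)) / (0.084/12)
PV = $100.00 × 74.658131
PV = $7,465.81

PV = PMT × (1-(1+r)^(-n))/r = $7,465.81


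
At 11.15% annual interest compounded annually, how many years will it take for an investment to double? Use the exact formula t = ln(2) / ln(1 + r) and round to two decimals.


Doubling condition: (1 + r)^t = 2
Take ln of both sides: t × ln(1 + r) = ln(2)
t = ln(2) / ln(1 + r)
t = 0.693147 / 0.105710
t = 6.56

t = ln(2) / ln(1 + r) = 6.56 years


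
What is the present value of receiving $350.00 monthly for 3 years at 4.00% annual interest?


Present value of an ordinary annuity: PV = PMT × (1 − (1 + r)^(−n)) / r
Monthly rate r = 0.04/12 ≈ 0.00333333, n = 36
PV = $350.00 × (1 − (1 + 0.04/12)^(−36)) / (0.04/12)
PV = $350.00 × 33.870766
PV = $11,854.77

PV = PMT × (1-(1+r)^(-n))/r = $11,854.77


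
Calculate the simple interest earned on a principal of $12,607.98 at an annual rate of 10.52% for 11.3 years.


Simple interest formula: I = P × r × t
I = $12,607.98 × 0.1052 × 11.3
I = $14,987.86

I = P × r × t = $14,987.86


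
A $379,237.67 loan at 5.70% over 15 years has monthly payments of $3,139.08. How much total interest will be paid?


Total paid over the life of the loan = PMT × n.
Total paid = $3,139.08 × 180 = $565,034.40
Total interest = total paid − principal = $565,034.40 − $379,237.67 = $185,796.73

Total interest = (PMT × n) - PV = $185,796.73


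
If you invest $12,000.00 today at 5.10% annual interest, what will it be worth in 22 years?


Future value formula: FV = PV × (1 + r)^t
FV = $12,000.00 × (1 + 0.051)^22
FV = $12,000.00 × 2.9871687
FV = $35,846.02

FV = PV × (1 + r)^t = $35,846.02


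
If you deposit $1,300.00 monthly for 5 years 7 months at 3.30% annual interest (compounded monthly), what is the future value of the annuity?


Future value of an ordinary annuity: FV = PMT × ((1 + r)^n − 1) / r
Monthly rate r = 0.033/12 = 0.00275, n = 67
FV = $1,300.00 × ((1 + 0.033/12)^67 − 1) / (0.033/12)
FV = $1,300.00 × 73.459040
FV = $95,496.75

FV = PMT × ((1+r)^n - 1)/r = $95,496.75


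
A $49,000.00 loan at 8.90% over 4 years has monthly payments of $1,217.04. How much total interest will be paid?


Total paid over the life of the loan = PMT × n.
Total paid = $1,217.04 × 48 = $58,417.92
Total interest = total paid − principal = $58,417.92 − $49,000.00 = $9,417.92

Total interest = (PMT × n) - PV = $9,417.92


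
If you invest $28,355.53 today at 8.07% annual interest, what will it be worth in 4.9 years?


Future value formula: FV = PV × (1 + r)^t
FV = $28,355.53 × (1 + 0.0807)^4.9
FV = $28,355.53 × 1.462700
FV = $41,475.63

FV = PV × (1 + r)^t = $41,475.63


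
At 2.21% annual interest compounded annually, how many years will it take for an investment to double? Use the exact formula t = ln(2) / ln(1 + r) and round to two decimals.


Doubling condition: (1 + r)^t = 2
Take ln of both sides: t × ln(1 + r) = ln(2)
t = ln(2) / ln(1 + r)
t = 0.693147 / 0.021859
t = 31.71

t = ln(2) / ln(1 + r) = 31.71 years


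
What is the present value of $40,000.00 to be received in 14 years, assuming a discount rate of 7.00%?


Present value formula: PV = FV / (1 + r)^t
PV = $40,000.00 / (1 + 0.07)^14
PV = $40,000.00 / 2.578534
PV = $15,512.69

PV = FV / (1 + r)^t = $15,512.69


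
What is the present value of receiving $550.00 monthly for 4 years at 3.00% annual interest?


Present value of an ordinary annuity: PV = PMT × (1 − (1 + r)^(−n)) / r
Monthly rate r = 0.03/12 = 0.0025, n = 48
PV = $550.00 × (1 − (1 + 0.03/12)^(−48)) / (0.03/12)
PV = $550.00 × 45.178695
PV = $24,848.28

PV = PMT × (1-(1+r)^(-n))/r = $24,848.28


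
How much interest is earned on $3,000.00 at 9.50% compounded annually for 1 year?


Compound interest earned = final amount − principal.
A = P(1 + r/n)^(nt) = $3,000.00 × (1 + 0.095/1)^(1 × 1) = $3,285.00
Interest = A − P = $3,285.00 − $3,000.00 = $285.00

Interest = A - P = $285.00


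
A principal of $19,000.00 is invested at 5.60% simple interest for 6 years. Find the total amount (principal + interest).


Total amount formula: A = P(1 + rt) = P + P·r·t
Interest: I = P × r × t = $19,000.00 × 0.056 × 6 = $6,384.00
A = P + I = $19,000.00 + $6,384.00 = $25,384.00

A = P + I = P(1 + rt) = $25,384.00


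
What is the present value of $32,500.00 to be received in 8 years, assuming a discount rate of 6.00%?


Present value formula: PV = FV / (1 + r)^t
PV = $32,500.00 / (1 + 0.06)^8
PV = $32,500.00 / 1.593848
PV = $20,390.90

PV = FV / (1 + r)^t = $20,390.90


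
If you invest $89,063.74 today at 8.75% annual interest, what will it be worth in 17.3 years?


Future value formula: FV = PV × (1 + r)^t
FV = $89,063.74 × (1 + 0.0875)^17.3
FV = $89,063.74 × 4.2680185
FV = $380,125.69

FV = PV × (1 + r)^t = $380,125.69


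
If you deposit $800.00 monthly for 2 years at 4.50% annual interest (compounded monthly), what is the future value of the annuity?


Future value of an ordinary annuity: FV = PMT × ((1 + r)^n − 1) / r
Monthly rate r = 0.045/12 = 0.00375, n = 24
FV = $800.00 × ((1 + 0.045/12)^24 − 1) / (0.045/12)
FV = $800.00 × 25.0640314
FV = $20,051.23

FV = PMT × ((1+r)^n - 1)/r = $20,051.23


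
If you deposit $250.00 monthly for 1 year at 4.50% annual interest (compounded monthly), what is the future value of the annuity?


Future value of an ordinary annuity: FV = PMT × ((1 + r)^n − 1) / r
Monthly rate r = 0.045/12 = 0.00375, n = 12
FV = $250.00 × ((1 + 0.045/12)^12 − 1) / (0.045/12)
FV = $250.00 × 12.25062001
FV = $3,062.66

FV = PMT × ((1+r)^n - 1)/r = $3,062.66


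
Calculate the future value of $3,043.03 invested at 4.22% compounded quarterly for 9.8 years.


Compound interest formula: A = P(1 + r/n)^(nt)
A = $3,043.03 × (1 + 0.0422/4)^(4 × 9.8)
Growth factor: (1 + 0.0422/4)^39.2 = 1.508919
A = $3,043.03 × 1.508919
A = $4,591.69

A = P(1 + r/n)^(nt) = $4,591.69


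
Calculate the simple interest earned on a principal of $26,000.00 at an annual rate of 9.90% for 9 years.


Simple interest formula: I = P × r × t
I = $26,000.00 × 0.099 × 9
I = $23,166.00

I = P × r × t = $23,166.00


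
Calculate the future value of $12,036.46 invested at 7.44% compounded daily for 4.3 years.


Compound interest formula: A = P(1 + r/n)^(nt)
A = $12,036.46 × (1 + 0.0744/365)^(365 × 4.3)
Growth factor: (1 + 0.0744/365)^1569.5 = 1.376973
A = $12,036.46 × 1.376973
A = $16,573.88

A = P(1 + r/n)^(nt) = $16,573.88


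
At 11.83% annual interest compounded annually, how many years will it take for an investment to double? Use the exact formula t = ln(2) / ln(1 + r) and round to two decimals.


Doubling condition: (1 + r)^t = 2
Take ln of both sides: t × ln(1 + r) = ln(2)
t = ln(2) / ln(1 + r)
t = 0.693147 / 0.111810
t = 6.20

t = ln(2) / ln(1 + r) = 6.20 years


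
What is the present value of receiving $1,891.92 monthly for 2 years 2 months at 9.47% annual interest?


Present value of an ordinary annuity: PV = PMT × (1 − (1 + r)^(−n)) / r
Monthly rate r = 0.0947/12 ≈ 0.00789167, n = 26
PV = $1,891.92 × (1 − (1 + 0.0947/12)^(−26)) / (0.0947/12)
PV = $1,891.92 × 23.422907
PV = $44,314.27

PV = PMT × (1-(1+r)^(-n))/r = $44,314.27


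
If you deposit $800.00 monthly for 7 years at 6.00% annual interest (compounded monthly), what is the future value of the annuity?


Future value of an ordinary annuity: FV = PMT × ((1 + r)^n − 1) / r
Monthly rate r = 0.06/12 = 0.005, n = 84
FV = $800.00 × ((1 + 0.06/12)^84 − 1) / (0.06/12)
FV = $800.00 × 104.073927
FV = $83,259.14

FV = PMT × ((1+r)^n - 1)/r = $83,259.14


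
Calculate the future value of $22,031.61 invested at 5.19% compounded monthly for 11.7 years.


Compound interest formula: A = P(1 + r/n)^(nt)
A = $22,031.61 × (1 + 0.0519/12)^(12 × 11.7)
Growth factor: (1 + 0.0519/12)^140.4 = 1.832939
A = $22,031.61 × 1.832939
A = $40,382.60

A = P(1 + r/n)^(nt) = $40,382.60
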